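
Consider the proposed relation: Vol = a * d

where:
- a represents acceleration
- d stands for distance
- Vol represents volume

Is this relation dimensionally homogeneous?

No

a (acceleration) has dimensions [L T^-2].
d (distance) has dimensions [L].
Vol (volume) has dimensions [L^3].

Left side: [L^3]
Right side: [L^2 T^-2]

The two sides have different dimensions, so the equation is NOT dimensionally consistent.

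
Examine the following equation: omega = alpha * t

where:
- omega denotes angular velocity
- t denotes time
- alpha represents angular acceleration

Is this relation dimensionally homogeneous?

Yes

omega (angular velocity) has dimensions [T^-1].
t (time) has dimensions [T].
alpha (angular acceleration) has dimensions [T^-2].

Left side: [T^-1]
Right side: [T^-1]

Both sides have the same dimensions, so the equation is dimensionally consistent.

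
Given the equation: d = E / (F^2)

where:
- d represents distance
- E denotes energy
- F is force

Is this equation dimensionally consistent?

No

d (distance) has dimensions [L].
E (energy) has dimensions [L^2 M T^-2].
F (force) has dimensions [L M T^-2].

Left side: [L]
Right side: [M^-1 T^2]

The two sides have different dimensions, so the equation is NOT dimensionally consistent.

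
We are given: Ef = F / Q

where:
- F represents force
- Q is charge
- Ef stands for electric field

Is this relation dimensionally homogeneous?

Yes

F (force) has dimensions [L M T^-2].
Q (charge) has dimensions [I T].
Ef (electric field) has dimensions [I^-1 L M T^-3].

Left side: [I^-1 L M T^-3]
Right side: [I^-1 L M T^-3]

Both sides have the same dimensions, so the equation is dimensionally consistent.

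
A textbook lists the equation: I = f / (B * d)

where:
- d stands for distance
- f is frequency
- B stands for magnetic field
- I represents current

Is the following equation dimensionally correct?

No

d (distance) has dimensions [L].
f (frequency) has dimensions [T^-1].
B (magnetic field) has dimensions [I^-1 M T^-2].
I (current) has dimensions [I].

Left side: [I]
Right side: [I L^-1 M^-1 T]

The two sides have different dimensions, so the equation is NOT dimensionally consistent.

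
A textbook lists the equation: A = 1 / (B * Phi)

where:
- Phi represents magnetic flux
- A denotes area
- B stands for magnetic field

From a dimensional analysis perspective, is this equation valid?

No

Phi (magnetic flux) has dimensions [I^-1 L^2 M T^-2].
A (area) has dimensions [L^2].
B (magnetic field) has dimensions [I^-1 M T^-2].

Left side: [L^2]
Right side: [I^2 L^-2 M^-2 T^4]

The two sides have different dimensions, so the equation is NOT dimensionally consistent.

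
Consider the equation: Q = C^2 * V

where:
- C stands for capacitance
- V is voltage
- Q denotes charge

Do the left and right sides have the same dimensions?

No

C (capacitance) has dimensions [I^2 L^-2 M^-1 T^4].
V (voltage) has dimensions [I^-1 L^2 M T^-3].
Q (charge) has dimensions [I T].

Left side: [I T]
Right side: [I^3 L^-2 M^-1 T^5]

The two sides have different dimensions, so the equation is NOT dimensionally consistent.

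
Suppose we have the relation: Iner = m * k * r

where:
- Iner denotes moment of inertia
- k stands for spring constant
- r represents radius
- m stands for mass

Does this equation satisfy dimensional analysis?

No

Iner (moment of inertia) has dimensions [L^2 M].
k (spring constant) has dimensions [M T^-2].
r (radius) has dimensions [L].
m (mass) has dimensions [M].

Left side: [L^2 M]
Right side: [L M^2 T^-2]

The two sides have different dimensions, so the equation is NOT dimensionally consistent.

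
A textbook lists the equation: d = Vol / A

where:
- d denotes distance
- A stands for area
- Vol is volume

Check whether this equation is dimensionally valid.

Yes

d (distance) has dimensions [L].
A (area) has dimensions [L^2].
Vol (volume) has dimensions [L^3].

Left side: [L]
Right side: [L]

Both sides have the same dimensions, so the equation is dimensionally consistent.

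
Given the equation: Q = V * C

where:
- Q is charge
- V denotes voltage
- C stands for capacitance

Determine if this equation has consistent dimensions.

Yes

Q (charge) has dimensions [I T].
V (voltage) has dimensions [I^-1 L^2 M T^-3].
C (capacitance) has dimensions [I^2 L^-2 M^-1 T^4].

Left side: [I T]
Right side: [I T]

Both sides have the same dimensions, so the equation is dimensionally consistent.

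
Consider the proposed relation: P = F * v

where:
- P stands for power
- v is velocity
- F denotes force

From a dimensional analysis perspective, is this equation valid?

Yes

P (power) has dimensions [L^2 M T^-3].
v (velocity) has dimensions [L T^-1].
F (force) has dimensions [L M T^-2].

Left side: [L^2 M T^-3]
Right side: [L^2 M T^-3]

Both sides have the same dimensions, so the equation is dimensionally consistent.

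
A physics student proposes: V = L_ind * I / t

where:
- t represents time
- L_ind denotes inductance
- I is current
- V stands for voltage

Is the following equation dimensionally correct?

Yes

t (time) has dimensions [T].
L_ind (inductance) has dimensions [I^-2 L^2 M T^-2].
I (current) has dimensions [I].
V (voltage) has dimensions [I^-1 L^2 M T^-3].

Left side: [I^-1 L^2 M T^-3]
Right side: [I^-1 L^2 M T^-3]

Both sides have the same dimensions, so the equation is dimensionally consistent.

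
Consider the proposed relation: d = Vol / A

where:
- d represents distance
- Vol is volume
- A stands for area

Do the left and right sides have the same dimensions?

Yes

d (distance) has dimensions [L].
Vol (volume) has dimensions [L^3].
A (area) has dimensions [L^2].

Left side: [L]
Right side: [L]

Both sides have the same dimensions, so the equation is dimensionally consistent.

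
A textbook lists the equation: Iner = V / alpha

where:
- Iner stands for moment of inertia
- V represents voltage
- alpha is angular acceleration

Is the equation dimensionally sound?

No

Iner (moment of inertia) has dimensions [L^2 M].
V (voltage) has dimensions [I^-1 L^2 M T^-3].
alpha (angular acceleration) has dimensions [T^-2].

Left side: [L^2 M]
Right side: [I^-1 L^2 M T^-1]

The two sides have different dimensions, so the equation is NOT dimensionally consistent.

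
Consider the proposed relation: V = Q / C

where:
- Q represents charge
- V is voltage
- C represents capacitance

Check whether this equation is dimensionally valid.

Yes

Q (charge) has dimensions [I T].
V (voltage) has dimensions [I^-1 L^2 M T^-3].
C (capacitance) has dimensions [I^2 L^-2 M^-1 T^4].

Left side: [I^-1 L^2 M T^-3]
Right side: [I^-1 L^2 M T^-3]

Both sides have the same dimensions, so the equation is dimensionally consistent.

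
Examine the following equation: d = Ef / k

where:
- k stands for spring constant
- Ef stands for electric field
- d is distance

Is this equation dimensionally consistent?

No

k (spring constant) has dimensions [M T^-2].
Ef (electric field) has dimensions [I^-1 L M T^-3].
d (distance) has dimensions [L].

Left side: [L]
Right side: [I^-1 L T^-1]

The two sides have different dimensions, so the equation is NOT dimensionally consistent.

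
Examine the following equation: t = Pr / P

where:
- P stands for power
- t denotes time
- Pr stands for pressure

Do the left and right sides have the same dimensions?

No

P (power) has dimensions [L^2 M T^-3].
t (time) has dimensions [T].
Pr (pressure) has dimensions [L^-1 M T^-2].

Left side: [T]
Right side: [L^-3 T]

The two sides have different dimensions, so the equation is NOT dimensionally consistent.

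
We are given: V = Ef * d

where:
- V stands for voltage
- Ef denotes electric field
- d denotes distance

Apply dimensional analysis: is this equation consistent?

Yes

V (voltage) has dimensions [I^-1 L^2 M T^-3].
Ef (electric field) has dimensions [I^-1 L M T^-3].
d (distance) has dimensions [L].

Left side: [I^-1 L^2 M T^-3]
Right side: [I^-1 L^2 M T^-3]

Both sides have the same dimensions, so the equation is dimensionally consistent.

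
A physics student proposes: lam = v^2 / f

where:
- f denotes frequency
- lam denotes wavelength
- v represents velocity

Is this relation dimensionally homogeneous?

No

f (frequency) has dimensions [T^-1].
lam (wavelength) has dimensions [L].
v (velocity) has dimensions [L T^-1].

Left side: [L]
Right side: [L^2 T^-1]

The two sides have different dimensions, so the equation is NOT dimensionally consistent.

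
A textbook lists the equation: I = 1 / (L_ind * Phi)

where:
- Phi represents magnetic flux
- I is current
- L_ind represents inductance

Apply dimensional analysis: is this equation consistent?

No

Phi (magnetic flux) has dimensions [I^-1 L^2 M T^-2].
I (current) has dimensions [I].
L_ind (inductance) has dimensions [I^-2 L^2 M T^-2].

Left side: [I]
Right side: [I^3 L^-4 M^-2 T^4]

The two sides have different dimensions, so the equation is NOT dimensionally consistent.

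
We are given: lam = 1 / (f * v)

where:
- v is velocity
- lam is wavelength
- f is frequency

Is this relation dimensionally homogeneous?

No

v (velocity) has dimensions [L T^-1].
lam (wavelength) has dimensions [L].
f (frequency) has dimensions [T^-1].

Left side: [L]
Right side: [L^-1 T^2]

The two sides have different dimensions, so the equation is NOT dimensionally consistent.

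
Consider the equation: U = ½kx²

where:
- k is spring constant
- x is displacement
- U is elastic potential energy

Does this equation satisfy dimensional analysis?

Yes

k (spring constant) has dimensions [M T^-2].
x (displacement) has dimensions [L].
U (elastic potential energy) has dimensions [L^2 M T^-2].

Left side: [L^2 M T^-2]
Right side: [L^2 M T^-2]

Both sides have the same dimensions, so the equation is dimensionally consistent.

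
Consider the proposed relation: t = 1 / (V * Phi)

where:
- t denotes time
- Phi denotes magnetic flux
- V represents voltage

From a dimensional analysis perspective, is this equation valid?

No

t (time) has dimensions [T].
Phi (magnetic flux) has dimensions [I^-1 L^2 M T^-2].
V (voltage) has dimensions [I^-1 L^2 M T^-3].

Left side: [T]
Right side: [I^2 L^-4 M^-2 T^5]

The two sides have different dimensions, so the equation is NOT dimensionally consistent.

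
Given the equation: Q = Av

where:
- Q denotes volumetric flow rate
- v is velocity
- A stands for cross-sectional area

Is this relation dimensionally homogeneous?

Yes

Q (volumetric flow rate) has dimensions [L^3 T^-1].
v (velocity) has dimensions [L T^-1].
A (cross-sectional area) has dimensions [L^2].

Left side: [L^3 T^-1]
Right side: [L^3 T^-1]

Both sides have the same dimensions, so the equation is dimensionally consistent.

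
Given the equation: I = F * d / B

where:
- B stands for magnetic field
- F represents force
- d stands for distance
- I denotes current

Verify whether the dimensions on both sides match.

No

B (magnetic field) has dimensions [I^-1 M T^-2].
F (force) has dimensions [L M T^-2].
d (distance) has dimensions [L].
I (current) has dimensions [I].

Left side: [I]
Right side: [I L^2]

The two sides have different dimensions, so the equation is NOT dimensionally consistent.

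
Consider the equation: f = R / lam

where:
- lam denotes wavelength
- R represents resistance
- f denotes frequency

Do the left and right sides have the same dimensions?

No

lam (wavelength) has dimensions [L].
R (resistance) has dimensions [I^-2 L^2 M T^-3].
f (frequency) has dimensions [T^-1].

Left side: [T^-1]
Right side: [I^-2 L M T^-3]

The two sides have different dimensions, so the equation is NOT dimensionally consistent.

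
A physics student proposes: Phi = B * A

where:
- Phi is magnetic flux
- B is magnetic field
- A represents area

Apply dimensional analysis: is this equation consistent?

Yes

Phi (magnetic flux) has dimensions [I^-1 L^2 M T^-2].
B (magnetic field) has dimensions [I^-1 M T^-2].
A (area) has dimensions [L^2].

Left side: [I^-1 L^2 M T^-2]
Right side: [I^-1 L^2 M T^-2]

Both sides have the same dimensions, so the equation is dimensionally consistent.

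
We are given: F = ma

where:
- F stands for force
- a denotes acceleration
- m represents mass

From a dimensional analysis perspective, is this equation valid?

Yes

F (force) has dimensions [L M T^-2].
a (acceleration) has dimensions [L T^-2].
m (mass) has dimensions [M].

Left side: [L M T^-2]
Right side: [L M T^-2]

Both sides have the same dimensions, so the equation is dimensionally consistent.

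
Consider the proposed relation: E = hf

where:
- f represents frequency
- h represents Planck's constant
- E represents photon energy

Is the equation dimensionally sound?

Yes

f (frequency) has dimensions [T^-1].
h (Planck's constant) has dimensions [L^2 M T^-1].
E (photon energy) has dimensions [L^2 M T^-2].

Left side: [L^2 M T^-2]
Right side: [L^2 M T^-2]

Both sides have the same dimensions, so the equation is dimensionally consistent.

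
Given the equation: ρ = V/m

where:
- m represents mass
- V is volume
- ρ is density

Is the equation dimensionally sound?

No

m (mass) has dimensions [M].
V (volume) has dimensions [L^3].
ρ (density) has dimensions [L^-3 M].

Left side: [L^-3 M]
Right side: [L^3 M^-1]

The two sides have different dimensions, so the equation is NOT dimensionally consistent.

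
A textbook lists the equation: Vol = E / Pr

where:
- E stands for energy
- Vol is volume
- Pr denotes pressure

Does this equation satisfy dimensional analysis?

Yes

E (energy) has dimensions [L^2 M T^-2].
Vol (volume) has dimensions [L^3].
Pr (pressure) has dimensions [L^-1 M T^-2].

Left side: [L^3]
Right side: [L^3]

Both sides have the same dimensions, so the equation is dimensionally consistent.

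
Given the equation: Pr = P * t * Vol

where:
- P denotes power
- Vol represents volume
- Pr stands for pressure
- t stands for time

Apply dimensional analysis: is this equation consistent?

No

P (power) has dimensions [L^2 M T^-3].
Vol (volume) has dimensions [L^3].
Pr (pressure) has dimensions [L^-1 M T^-2].
t (time) has dimensions [T].

Left side: [L^-1 M T^-2]
Right side: [L^5 M T^-2]

The two sides have different dimensions, so the equation is NOT dimensionally consistent.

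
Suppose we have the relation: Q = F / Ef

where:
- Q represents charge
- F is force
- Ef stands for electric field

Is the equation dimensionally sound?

Yes

Q (charge) has dimensions [I T].
F (force) has dimensions [L M T^-2].
Ef (electric field) has dimensions [I^-1 L M T^-3].

Left side: [I T]
Right side: [I T]

Both sides have the same dimensions, so the equation is dimensionally consistent.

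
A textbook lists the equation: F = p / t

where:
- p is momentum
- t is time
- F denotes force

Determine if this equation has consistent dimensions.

Yes

p (momentum) has dimensions [L M T^-1].
t (time) has dimensions [T].
F (force) has dimensions [L M T^-2].

Left side: [L M T^-2]
Right side: [L M T^-2]

Both sides have the same dimensions, so the equation is dimensionally consistent.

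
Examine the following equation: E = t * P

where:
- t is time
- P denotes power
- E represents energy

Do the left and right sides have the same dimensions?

Yes

t (time) has dimensions [T].
P (power) has dimensions [L^2 M T^-3].
E (energy) has dimensions [L^2 M T^-2].

Left side: [L^2 M T^-2]
Right side: [L^2 M T^-2]

Both sides have the same dimensions, so the equation is dimensionally consistent.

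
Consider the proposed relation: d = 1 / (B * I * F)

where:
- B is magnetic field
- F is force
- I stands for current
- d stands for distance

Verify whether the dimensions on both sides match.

No

B (magnetic field) has dimensions [I^-1 M T^-2].
F (force) has dimensions [L M T^-2].
I (current) has dimensions [I].
d (distance) has dimensions [L].

Left side: [L]
Right side: [L^-1 M^-2 T^4]

The two sides have different dimensions, so the equation is NOT dimensionally consistent.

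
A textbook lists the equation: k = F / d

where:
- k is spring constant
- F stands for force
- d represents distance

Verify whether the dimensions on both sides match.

Yes

k (spring constant) has dimensions [M T^-2].
F (force) has dimensions [L M T^-2].
d (distance) has dimensions [L].

Left side: [M T^-2]
Right side: [M T^-2]

Both sides have the same dimensions, so the equation is dimensionally consistent.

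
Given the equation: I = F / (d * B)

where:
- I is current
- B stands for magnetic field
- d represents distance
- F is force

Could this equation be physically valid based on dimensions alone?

Yes

I (current) has dimensions [I].
B (magnetic field) has dimensions [I^-1 M T^-2].
d (distance) has dimensions [L].
F (force) has dimensions [L M T^-2].

Left side: [I]
Right side: [I]

Both sides have the same dimensions, so the equation is dimensionally consistent.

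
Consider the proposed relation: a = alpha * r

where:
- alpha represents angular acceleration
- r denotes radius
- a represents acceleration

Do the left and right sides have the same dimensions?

Yes

alpha (angular acceleration) has dimensions [T^-2].
r (radius) has dimensions [L].
a (acceleration) has dimensions [L T^-2].

Left side: [L T^-2]
Right side: [L T^-2]

Both sides have the same dimensions, so the equation is dimensionally consistent.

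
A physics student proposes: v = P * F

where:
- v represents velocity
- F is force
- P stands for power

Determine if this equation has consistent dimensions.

No

v (velocity) has dimensions [L T^-1].
F (force) has dimensions [L M T^-2].
P (power) has dimensions [L^2 M T^-3].

Left side: [L T^-1]
Right side: [L^3 M^2 T^-5]

The two sides have different dimensions, so the equation is NOT dimensionally consistent.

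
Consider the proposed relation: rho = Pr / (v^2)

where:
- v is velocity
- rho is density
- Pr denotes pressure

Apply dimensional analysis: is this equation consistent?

Yes

v (velocity) has dimensions [L T^-1].
rho (density) has dimensions [L^-3 M].
Pr (pressure) has dimensions [L^-1 M T^-2].

Left side: [L^-3 M]
Right side: [L^-3 M]

Both sides have the same dimensions, so the equation is dimensionally consistent.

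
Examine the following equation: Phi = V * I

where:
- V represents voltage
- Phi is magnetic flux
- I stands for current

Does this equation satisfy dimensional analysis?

No

V (voltage) has dimensions [I^-1 L^2 M T^-3].
Phi (magnetic flux) has dimensions [I^-1 L^2 M T^-2].
I (current) has dimensions [I].

Left side: [I^-1 L^2 M T^-2]
Right side: [L^2 M T^-3]

The two sides have different dimensions, so the equation is NOT dimensionally consistent.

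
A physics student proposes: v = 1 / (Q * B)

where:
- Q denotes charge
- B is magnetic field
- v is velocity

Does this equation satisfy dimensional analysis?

No

Q (charge) has dimensions [I T].
B (magnetic field) has dimensions [I^-1 M T^-2].
v (velocity) has dimensions [L T^-1].

Left side: [L T^-1]
Right side: [M^-1 T]

The two sides have different dimensions, so the equation is NOT dimensionally consistent.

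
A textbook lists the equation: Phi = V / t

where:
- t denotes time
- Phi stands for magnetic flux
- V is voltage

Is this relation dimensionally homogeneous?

No

t (time) has dimensions [T].
Phi (magnetic flux) has dimensions [I^-1 L^2 M T^-2].
V (voltage) has dimensions [I^-1 L^2 M T^-3].

Left side: [I^-1 L^2 M T^-2]
Right side: [I^-1 L^2 M T^-4]

The two sides have different dimensions, so the equation is NOT dimensionally consistent.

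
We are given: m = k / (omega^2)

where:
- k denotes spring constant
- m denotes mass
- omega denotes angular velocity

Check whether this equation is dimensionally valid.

Yes

k (spring constant) has dimensions [M T^-2].
m (mass) has dimensions [M].
omega (angular velocity) has dimensions [T^-1].

Left side: [M]
Right side: [M]

Both sides have the same dimensions, so the equation is dimensionally consistent.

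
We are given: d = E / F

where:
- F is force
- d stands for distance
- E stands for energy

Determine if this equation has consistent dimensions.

Yes

F (force) has dimensions [L M T^-2].
d (distance) has dimensions [L].
E (energy) has dimensions [L^2 M T^-2].

Left side: [L]
Right side: [L]

Both sides have the same dimensions, so the equation is dimensionally consistent.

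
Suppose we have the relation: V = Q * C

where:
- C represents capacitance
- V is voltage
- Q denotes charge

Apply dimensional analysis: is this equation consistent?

No

C (capacitance) has dimensions [I^2 L^-2 M^-1 T^4].
V (voltage) has dimensions [I^-1 L^2 M T^-3].
Q (charge) has dimensions [I T].

Left side: [I^-1 L^2 M T^-3]
Right side: [I^3 L^-2 M^-1 T^5]

The two sides have different dimensions, so the equation is NOT dimensionally consistent.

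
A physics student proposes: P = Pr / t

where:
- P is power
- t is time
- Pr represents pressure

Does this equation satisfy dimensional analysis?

No

P (power) has dimensions [L^2 M T^-3].
t (time) has dimensions [T].
Pr (pressure) has dimensions [L^-1 M T^-2].

Left side: [L^2 M T^-3]
Right side: [L^-1 M T^-3]

The two sides have different dimensions, so the equation is NOT dimensionally consistent.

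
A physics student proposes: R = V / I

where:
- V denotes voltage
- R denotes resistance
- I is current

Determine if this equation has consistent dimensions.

Yes

V (voltage) has dimensions [I^-1 L^2 M T^-3].
R (resistance) has dimensions [I^-2 L^2 M T^-3].
I (current) has dimensions [I].

Left side: [I^-2 L^2 M T^-3]
Right side: [I^-2 L^2 M T^-3]

Both sides have the same dimensions, so the equation is dimensionally consistent.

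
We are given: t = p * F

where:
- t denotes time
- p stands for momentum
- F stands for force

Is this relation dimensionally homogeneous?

No

t (time) has dimensions [T].
p (momentum) has dimensions [L M T^-1].
F (force) has dimensions [L M T^-2].

Left side: [T]
Right side: [L^2 M^2 T^-3]

The two sides have different dimensions, so the equation is NOT dimensionally consistent.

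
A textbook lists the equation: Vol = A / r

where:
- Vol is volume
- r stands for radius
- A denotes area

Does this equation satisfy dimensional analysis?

No

Vol (volume) has dimensions [L^3].
r (radius) has dimensions [L].
A (area) has dimensions [L^2].

Left side: [L^3]
Right side: [L]

The two sides have different dimensions, so the equation is NOT dimensionally consistent.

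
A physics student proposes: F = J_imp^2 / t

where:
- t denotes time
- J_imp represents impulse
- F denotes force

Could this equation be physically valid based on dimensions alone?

No

t (time) has dimensions [T].
J_imp (impulse) has dimensions [L M T^-1].
F (force) has dimensions [L M T^-2].

Left side: [L M T^-2]
Right side: [L^2 M^2 T^-3]

The two sides have different dimensions, so the equation is NOT dimensionally consistent.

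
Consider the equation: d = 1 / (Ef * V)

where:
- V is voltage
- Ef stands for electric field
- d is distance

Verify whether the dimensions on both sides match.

No

V (voltage) has dimensions [I^-1 L^2 M T^-3].
Ef (electric field) has dimensions [I^-1 L M T^-3].
d (distance) has dimensions [L].

Left side: [L]
Right side: [I^2 L^-3 M^-2 T^6]

The two sides have different dimensions, so the equation is NOT dimensionally consistent.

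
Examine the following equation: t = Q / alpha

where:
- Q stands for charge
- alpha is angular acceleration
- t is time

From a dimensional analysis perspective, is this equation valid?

No

Q (charge) has dimensions [I T].
alpha (angular acceleration) has dimensions [T^-2].
t (time) has dimensions [T].

Left side: [T]
Right side: [I T^3]

The two sides have different dimensions, so the equation is NOT dimensionally consistent.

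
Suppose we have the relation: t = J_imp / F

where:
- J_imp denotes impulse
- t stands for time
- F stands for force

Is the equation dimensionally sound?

Yes

J_imp (impulse) has dimensions [L M T^-1].
t (time) has dimensions [T].
F (force) has dimensions [L M T^-2].

Left side: [T]
Right side: [T]

Both sides have the same dimensions, so the equation is dimensionally consistent.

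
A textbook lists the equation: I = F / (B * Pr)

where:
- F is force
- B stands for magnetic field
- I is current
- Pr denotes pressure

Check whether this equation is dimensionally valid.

No

F (force) has dimensions [L M T^-2].
B (magnetic field) has dimensions [I^-1 M T^-2].
I (current) has dimensions [I].
Pr (pressure) has dimensions [L^-1 M T^-2].

Left side: [I]
Right side: [I L^2 M^-1 T^2]

The two sides have different dimensions, so the equation is NOT dimensionally consistent.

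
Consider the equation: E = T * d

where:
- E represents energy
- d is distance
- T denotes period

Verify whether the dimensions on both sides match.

No

E (energy) has dimensions [L^2 M T^-2].
d (distance) has dimensions [L].
T (period) has dimensions [T].

Left side: [L^2 M T^-2]
Right side: [L T]

The two sides have different dimensions, so the equation is NOT dimensionally consistent.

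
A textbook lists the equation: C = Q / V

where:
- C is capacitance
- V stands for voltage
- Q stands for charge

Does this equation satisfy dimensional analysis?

Yes

C (capacitance) has dimensions [I^2 L^-2 M^-1 T^4].
V (voltage) has dimensions [I^-1 L^2 M T^-3].
Q (charge) has dimensions [I T].

Left side: [I^2 L^-2 M^-1 T^4]
Right side: [I^2 L^-2 M^-1 T^4]

Both sides have the same dimensions, so the equation is dimensionally consistent.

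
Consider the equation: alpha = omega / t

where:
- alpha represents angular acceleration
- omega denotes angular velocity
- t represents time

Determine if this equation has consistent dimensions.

Yes

alpha (angular acceleration) has dimensions [T^-2].
omega (angular velocity) has dimensions [T^-1].
t (time) has dimensions [T].

Left side: [T^-2]
Right side: [T^-2]

Both sides have the same dimensions, so the equation is dimensionally consistent.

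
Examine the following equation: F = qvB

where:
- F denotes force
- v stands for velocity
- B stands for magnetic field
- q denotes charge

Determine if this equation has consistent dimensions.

Yes

F (force) has dimensions [L M T^-2].
v (velocity) has dimensions [L T^-1].
B (magnetic field) has dimensions [I^-1 M T^-2].
q (charge) has dimensions [I T].

Left side: [L M T^-2]
Right side: [L M T^-2]

Both sides have the same dimensions, so the equation is dimensionally consistent.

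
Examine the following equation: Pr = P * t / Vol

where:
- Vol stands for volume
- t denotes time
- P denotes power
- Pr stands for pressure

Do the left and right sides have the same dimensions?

Yes

Vol (volume) has dimensions [L^3].
t (time) has dimensions [T].
P (power) has dimensions [L^2 M T^-3].
Pr (pressure) has dimensions [L^-1 M T^-2].

Left side: [L^-1 M T^-2]
Right side: [L^-1 M T^-2]

Both sides have the same dimensions, so the equation is dimensionally consistent.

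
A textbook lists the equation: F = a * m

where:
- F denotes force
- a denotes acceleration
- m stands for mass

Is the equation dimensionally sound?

Yes

F (force) has dimensions [L M T^-2].
a (acceleration) has dimensions [L T^-2].
m (mass) has dimensions [M].

Left side: [L M T^-2]
Right side: [L M T^-2]

Both sides have the same dimensions, so the equation is dimensionally consistent.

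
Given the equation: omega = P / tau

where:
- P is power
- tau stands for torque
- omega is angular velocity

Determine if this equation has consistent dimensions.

Yes

P (power) has dimensions [L^2 M T^-3].
tau (torque) has dimensions [L^2 M T^-2].
omega (angular velocity) has dimensions [T^-1].

Left side: [T^-1]
Right side: [T^-1]

Both sides have the same dimensions, so the equation is dimensionally consistent.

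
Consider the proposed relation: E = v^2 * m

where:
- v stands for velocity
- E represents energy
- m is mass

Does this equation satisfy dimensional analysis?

Yes

v (velocity) has dimensions [L T^-1].
E (energy) has dimensions [L^2 M T^-2].
m (mass) has dimensions [M].

Left side: [L^2 M T^-2]
Right side: [L^2 M T^-2]

Both sides have the same dimensions, so the equation is dimensionally consistent.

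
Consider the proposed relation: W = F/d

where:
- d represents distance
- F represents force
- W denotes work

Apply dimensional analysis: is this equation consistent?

No

d (distance) has dimensions [L].
F (force) has dimensions [L M T^-2].
W (work) has dimensions [L^2 M T^-2].

Left side: [L^2 M T^-2]
Right side: [M T^-2]

The two sides have different dimensions, so the equation is NOT dimensionally consistent.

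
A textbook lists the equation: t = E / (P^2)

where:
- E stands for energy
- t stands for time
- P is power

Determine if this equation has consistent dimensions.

No

E (energy) has dimensions [L^2 M T^-2].
t (time) has dimensions [T].
P (power) has dimensions [L^2 M T^-3].

Left side: [T]
Right side: [L^-2 M^-1 T^4]

The two sides have different dimensions, so the equation is NOT dimensionally consistent.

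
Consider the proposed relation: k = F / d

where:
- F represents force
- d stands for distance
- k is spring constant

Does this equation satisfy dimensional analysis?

Yes

F (force) has dimensions [L M T^-2].
d (distance) has dimensions [L].
k (spring constant) has dimensions [M T^-2].

Left side: [M T^-2]
Right side: [M T^-2]

Both sides have the same dimensions, so the equation is dimensionally consistent.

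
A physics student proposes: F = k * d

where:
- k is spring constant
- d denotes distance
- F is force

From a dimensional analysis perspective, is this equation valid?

Yes

k (spring constant) has dimensions [M T^-2].
d (distance) has dimensions [L].
F (force) has dimensions [L M T^-2].

Left side: [L M T^-2]
Right side: [L M T^-2]

Both sides have the same dimensions, so the equation is dimensionally consistent.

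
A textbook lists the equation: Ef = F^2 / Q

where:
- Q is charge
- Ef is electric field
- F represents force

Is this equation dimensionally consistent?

No

Q (charge) has dimensions [I T].
Ef (electric field) has dimensions [I^-1 L M T^-3].
F (force) has dimensions [L M T^-2].

Left side: [I^-1 L M T^-3]
Right side: [I^-1 L^2 M^2 T^-5]

The two sides have different dimensions, so the equation is NOT dimensionally consistent.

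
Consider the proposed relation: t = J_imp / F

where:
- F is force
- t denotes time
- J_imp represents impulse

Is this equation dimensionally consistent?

Yes

F (force) has dimensions [L M T^-2].
t (time) has dimensions [T].
J_imp (impulse) has dimensions [L M T^-1].

Left side: [T]
Right side: [T]

Both sides have the same dimensions, so the equation is dimensionally consistent.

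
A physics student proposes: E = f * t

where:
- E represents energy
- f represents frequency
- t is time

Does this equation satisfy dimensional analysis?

No

E (energy) has dimensions [L^2 M T^-2].
f (frequency) has dimensions [T^-1].
t (time) has dimensions [T].

Left side: [L^2 M T^-2]
Right side: [dimensionless]

The two sides have different dimensions, so the equation is NOT dimensionally consistent.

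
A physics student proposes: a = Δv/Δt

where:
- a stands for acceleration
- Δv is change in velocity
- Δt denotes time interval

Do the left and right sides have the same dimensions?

Yes

a (acceleration) has dimensions [L T^-2].
Δv (change in velocity) has dimensions [L T^-1].
Δt (time interval) has dimensions [T].

Left side: [L T^-2]
Right side: [L T^-2]

Both sides have the same dimensions, so the equation is dimensionally consistent.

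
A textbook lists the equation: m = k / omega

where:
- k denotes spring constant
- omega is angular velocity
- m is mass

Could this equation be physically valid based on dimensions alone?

No

k (spring constant) has dimensions [M T^-2].
omega (angular velocity) has dimensions [T^-1].
m (mass) has dimensions [M].

Left side: [M]
Right side: [M T^-1]

The two sides have different dimensions, so the equation is NOT dimensionally consistent.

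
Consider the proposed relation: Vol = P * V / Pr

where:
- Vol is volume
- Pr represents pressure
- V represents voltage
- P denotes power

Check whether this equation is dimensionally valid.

No

Vol (volume) has dimensions [L^3].
Pr (pressure) has dimensions [L^-1 M T^-2].
V (voltage) has dimensions [I^-1 L^2 M T^-3].
P (power) has dimensions [L^2 M T^-3].

Left side: [L^3]
Right side: [I^-1 L^5 M T^-4]

The two sides have different dimensions, so the equation is NOT dimensionally consistent.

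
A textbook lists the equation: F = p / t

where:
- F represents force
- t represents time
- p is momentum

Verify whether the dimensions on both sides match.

Yes

F (force) has dimensions [L M T^-2].
t (time) has dimensions [T].
p (momentum) has dimensions [L M T^-1].

Left side: [L M T^-2]
Right side: [L M T^-2]

Both sides have the same dimensions, so the equation is dimensionally consistent.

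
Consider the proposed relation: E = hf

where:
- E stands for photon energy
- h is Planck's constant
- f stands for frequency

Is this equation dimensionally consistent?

Yes

E (photon energy) has dimensions [L^2 M T^-2].
h (Planck's constant) has dimensions [L^2 M T^-1].
f (frequency) has dimensions [T^-1].

Left side: [L^2 M T^-2]
Right side: [L^2 M T^-2]

Both sides have the same dimensions, so the equation is dimensionally consistent.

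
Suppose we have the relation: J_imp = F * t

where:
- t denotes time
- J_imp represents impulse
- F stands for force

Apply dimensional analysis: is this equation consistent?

Yes

t (time) has dimensions [T].
J_imp (impulse) has dimensions [L M T^-1].
F (force) has dimensions [L M T^-2].

Left side: [L M T^-1]
Right side: [L M T^-1]

Both sides have the same dimensions, so the equation is dimensionally consistent.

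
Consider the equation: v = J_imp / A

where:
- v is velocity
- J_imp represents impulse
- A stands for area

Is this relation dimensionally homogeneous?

No

v (velocity) has dimensions [L T^-1].
J_imp (impulse) has dimensions [L M T^-1].
A (area) has dimensions [L^2].

Left side: [L T^-1]
Right side: [L^-1 M T^-1]

The two sides have different dimensions, so the equation is NOT dimensionally consistent.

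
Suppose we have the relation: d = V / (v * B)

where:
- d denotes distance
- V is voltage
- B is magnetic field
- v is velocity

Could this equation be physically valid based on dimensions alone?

Yes

d (distance) has dimensions [L].
V (voltage) has dimensions [I^-1 L^2 M T^-3].
B (magnetic field) has dimensions [I^-1 M T^-2].
v (velocity) has dimensions [L T^-1].

Left side: [L]
Right side: [L]

Both sides have the same dimensions, so the equation is dimensionally consistent.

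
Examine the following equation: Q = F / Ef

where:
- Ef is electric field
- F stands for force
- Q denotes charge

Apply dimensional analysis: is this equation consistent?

Yes

Ef (electric field) has dimensions [I^-1 L M T^-3].
F (force) has dimensions [L M T^-2].
Q (charge) has dimensions [I T].

Left side: [I T]
Right side: [I T]

Both sides have the same dimensions, so the equation is dimensionally consistent.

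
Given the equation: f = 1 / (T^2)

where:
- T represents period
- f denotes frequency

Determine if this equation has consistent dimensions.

No

T (period) has dimensions [T].
f (frequency) has dimensions [T^-1].

Left side: [T^-1]
Right side: [T^-2]

The two sides have different dimensions, so the equation is NOT dimensionally consistent.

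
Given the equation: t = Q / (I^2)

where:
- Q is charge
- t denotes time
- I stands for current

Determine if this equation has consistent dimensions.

No

Q (charge) has dimensions [I T].
t (time) has dimensions [T].
I (current) has dimensions [I].

Left side: [T]
Right side: [I^-1 T]

The two sides have different dimensions, so the equation is NOT dimensionally consistent.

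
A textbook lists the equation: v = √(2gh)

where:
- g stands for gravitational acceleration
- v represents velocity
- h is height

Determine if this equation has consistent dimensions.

Yes

g (gravitational acceleration) has dimensions [L T^-2].
v (velocity) has dimensions [L T^-1].
h (height) has dimensions [L].

Left side: [L T^-1]
Right side: [L T^-1]

Both sides have the same dimensions, so the equation is dimensionally consistent.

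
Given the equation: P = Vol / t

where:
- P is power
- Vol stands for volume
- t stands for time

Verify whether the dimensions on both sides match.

No

P (power) has dimensions [L^2 M T^-3].
Vol (volume) has dimensions [L^3].
t (time) has dimensions [T].

Left side: [L^2 M T^-3]
Right side: [L^3 T^-1]

The two sides have different dimensions, so the equation is NOT dimensionally consistent.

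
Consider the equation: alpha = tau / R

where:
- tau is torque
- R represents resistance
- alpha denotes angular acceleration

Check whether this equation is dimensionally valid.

No

tau (torque) has dimensions [L^2 M T^-2].
R (resistance) has dimensions [I^-2 L^2 M T^-3].
alpha (angular acceleration) has dimensions [T^-2].

Left side: [T^-2]
Right side: [I^2 T]

The two sides have different dimensions, so the equation is NOT dimensionally consistent.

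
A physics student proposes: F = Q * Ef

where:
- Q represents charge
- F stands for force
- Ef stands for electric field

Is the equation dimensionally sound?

Yes

Q (charge) has dimensions [I T].
F (force) has dimensions [L M T^-2].
Ef (electric field) has dimensions [I^-1 L M T^-3].

Left side: [L M T^-2]
Right side: [L M T^-2]

Both sides have the same dimensions, so the equation is dimensionally consistent.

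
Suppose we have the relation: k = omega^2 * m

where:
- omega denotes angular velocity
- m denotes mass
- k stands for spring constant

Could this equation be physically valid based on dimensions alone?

Yes

omega (angular velocity) has dimensions [T^-1].
m (mass) has dimensions [M].
k (spring constant) has dimensions [M T^-2].

Left side: [M T^-2]
Right side: [M T^-2]

Both sides have the same dimensions, so the equation is dimensionally consistent.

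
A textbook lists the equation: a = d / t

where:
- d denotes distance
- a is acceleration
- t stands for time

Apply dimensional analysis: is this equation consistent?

No

d (distance) has dimensions [L].
a (acceleration) has dimensions [L T^-2].
t (time) has dimensions [T].

Left side: [L T^-2]
Right side: [L T^-1]

The two sides have different dimensions, so the equation is NOT dimensionally consistent.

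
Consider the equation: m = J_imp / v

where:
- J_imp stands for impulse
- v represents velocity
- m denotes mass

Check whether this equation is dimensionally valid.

Yes

J_imp (impulse) has dimensions [L M T^-1].
v (velocity) has dimensions [L T^-1].
m (mass) has dimensions [M].

Left side: [M]
Right side: [M]

Both sides have the same dimensions, so the equation is dimensionally consistent.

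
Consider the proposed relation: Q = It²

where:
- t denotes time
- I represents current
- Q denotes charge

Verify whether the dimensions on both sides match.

No

t (time) has dimensions [T].
I (current) has dimensions [I].
Q (charge) has dimensions [I T].

Left side: [I T]
Right side: [I T^2]

The two sides have different dimensions, so the equation is NOT dimensionally consistent.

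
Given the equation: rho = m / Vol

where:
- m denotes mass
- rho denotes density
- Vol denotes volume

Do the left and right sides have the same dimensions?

Yes

m (mass) has dimensions [M].
rho (density) has dimensions [L^-3 M].
Vol (volume) has dimensions [L^3].

Left side: [L^-3 M]
Right side: [L^-3 M]

Both sides have the same dimensions, so the equation is dimensionally consistent.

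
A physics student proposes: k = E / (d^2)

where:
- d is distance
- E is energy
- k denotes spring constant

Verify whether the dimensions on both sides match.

Yes

d (distance) has dimensions [L].
E (energy) has dimensions [L^2 M T^-2].
k (spring constant) has dimensions [M T^-2].

Left side: [M T^-2]
Right side: [M T^-2]

Both sides have the same dimensions, so the equation is dimensionally consistent.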